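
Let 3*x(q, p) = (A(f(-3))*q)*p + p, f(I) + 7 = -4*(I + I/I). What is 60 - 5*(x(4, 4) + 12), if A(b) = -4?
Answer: 100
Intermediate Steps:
f(I) = -11 - 4*I (f(I) = -7 - 4*(I + I/I) = -7 - 4*(I + 1) = -7 - 4*(1 + I) = -7 + (-4 - 4*I) = -11 - 4*I)
x(q, p) = p/3 - 4*p*q/3 (x(q, p) = ((-4*q)*p + p)/3 = (-4*p*q + p)/3 = (p - 4*p*q)/3 = p/3 - 4*p*q/3)
60 - 5*(x(4, 4) + 12) = 60 - 5*((1/3)*4*(1 - 4*4) + 12) = 60 - 5*((1/3)*4*(1 - 16) + 12) = 60 - 5*((1/3)*4*(-15) + 12) = 60 - 5*(-20 + 12) = 60 - 5*(-8) = 60 + 40 = 100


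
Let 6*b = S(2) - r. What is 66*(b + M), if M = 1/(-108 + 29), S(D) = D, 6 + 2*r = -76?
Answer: 37301/79 ≈ 472.16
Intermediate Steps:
r = -41 (r = -3 + (½)*(-76) = -3 - 38 = -41)
M = -1/79 (M = 1/(-79) = -1/79 ≈ -0.012658)
b = 43/6 (b = (2 - 1*(-41))/6 = (2 + 41)/6 = (⅙)*43 = 43/6 ≈ 7.1667)
66*(b + M) = 66*(43/6 - 1/79) = 66*(3391/474) = 37301/79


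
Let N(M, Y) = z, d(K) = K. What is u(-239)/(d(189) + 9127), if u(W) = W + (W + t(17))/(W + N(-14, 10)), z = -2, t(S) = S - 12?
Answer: -57365/2245156 ≈ -0.025551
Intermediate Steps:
t(S) = -12 + S
N(M, Y) = -2
u(W) = W + (5 + W)/(-2 + W) (u(W) = W + (W + (-12 + 17))/(W - 2) = W + (W + 5)/(-2 + W) = W + (5 + W)/(-2 + W))
u(-239)/(d(189) + 9127) = ((5 + (-239)² - 1*(-239))/(-2 - 239))/(189 + 9127) = ((5 + 57121 + 239)/(-241))/9316 = -1/241*57365*(1/9316) = -57365/241*1/9316 = -57365/2245156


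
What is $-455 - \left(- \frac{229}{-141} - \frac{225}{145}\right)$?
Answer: $- \frac{1860791}{4089} \approx -455.07$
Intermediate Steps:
$-455 - \left(- \frac{229}{-141} - \frac{225}{145}\right) = -455 - \left(\left(-229\right) \left(- \frac{1}{141}\right) - \frac{45}{29}\right) = -455 - \left(\frac{229}{141} - \frac{45}{29}\right) = -455 - \frac{296}{4089} = - \frac{1860791}{4089}$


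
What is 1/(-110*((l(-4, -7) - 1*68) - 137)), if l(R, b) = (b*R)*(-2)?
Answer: 1/28710 ≈ 3.4831e-5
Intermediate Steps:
l(R, b) = -2*R*b (l(R, b) = (R*b)*(-2) = -2*R*b)
1/(-110*((l(-4, -7) - 1*68) - 137)) = 1/(-110*((-2*(-4)*(-7) - 1*68) - 137)) = 1/(-110*((-56 - 68) - 137)) = 1/(-110*(-124 - 137)) = 1/(-110*(-261)) = 1/28710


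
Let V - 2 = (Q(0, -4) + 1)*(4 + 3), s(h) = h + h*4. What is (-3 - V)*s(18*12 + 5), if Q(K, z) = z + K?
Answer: 17680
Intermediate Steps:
Q(K, z) = K + z
s(h) = 5*h (s(h) = h + 4*h = 5*h)
V = -19 (V = 2 + ((0 - 4) + 1)*(4 + 3) = 2 + (-4 + 1)*7 = 2 - 3*7 = 2 - 21 = -19)
(-3 - V)*s(18*12 + 5) = (-3 - 1*(-19))*(5*(18*12 + 5)) = (-3 + 19)*(5*(216 + 5)) = 16*(5*221) = 16*1105 = 17680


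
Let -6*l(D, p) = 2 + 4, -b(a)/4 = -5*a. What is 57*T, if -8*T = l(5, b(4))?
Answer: 57/8 ≈ 7.1250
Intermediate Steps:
b(a) = 20*a (b(a) = -(-20)*a = 20*a)
l(D, p) = -1 (l(D, p) = -(2 + 4)/6 = -⅙*6 = -1)
T = ⅛ (T = -⅛*(-1) = ⅛ ≈ 0.12500)
57*T = 57*(⅛) = 57/8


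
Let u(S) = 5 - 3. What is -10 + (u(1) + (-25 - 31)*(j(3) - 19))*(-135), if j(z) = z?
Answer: -121240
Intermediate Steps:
u(S) = 2
-10 + (u(1) + (-25 - 31)*(j(3) - 19))*(-135) = -10 + (2 + (-25 - 31)*(3 - 19))*(-135) = -10 + (2 - 56*(-16))*(-135) = -10 + (2 + 896)*(-135) = -10 + 898*(-135) = -10 - 121230 = -121240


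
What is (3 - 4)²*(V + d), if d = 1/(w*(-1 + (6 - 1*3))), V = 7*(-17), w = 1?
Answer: -237/2 ≈ -118.50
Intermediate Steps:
V = -119
d = ½ (d = 1/(1*(-1 + (6 - 1*3))) = 1/(1*(-1 + (6 - 3))) = 1/(1*(-1 + 3)) = 1/(1*2) = 1/2 = ½ ≈ 0.50000)
(3 - 4)²*(V + d) = (3 - 4)²*(-119 + ½) = (-1)²*(-237/2) = 1*(-237/2) = -237/2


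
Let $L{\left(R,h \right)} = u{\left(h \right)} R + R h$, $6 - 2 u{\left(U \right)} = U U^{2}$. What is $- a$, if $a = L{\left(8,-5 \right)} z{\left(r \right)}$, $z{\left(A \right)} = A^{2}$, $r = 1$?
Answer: $-484$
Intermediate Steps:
$u{\left(U \right)} = 3 - \frac{U^{3}}{2}$ ($u{\left(U \right)} = 3 - \frac{U U^{2}}{2} = 3 - \frac{U^{3}}{2}$)
$L{\left(R,h \right)} = R h + R \left(3 - \frac{h^{3}}{2}\right)$ ($L{\left(R,h \right)} = \left(3 - \frac{h^{3}}{2}\right) R + R h = R \left(3 - \frac{h^{3}}{2}\right) + R h = R h + R \left(3 - \frac{h^{3}}{2}\right)$)
$a = 484$ ($a = \frac{1}{2} \cdot 8 \left(6 - \left(-5\right)^{3} + 2 \left(-5\right)\right) 1^{2} = \frac{1}{2} \cdot 8 \left(6 - -125 - 10\right) 1 = \frac{1}{2} \cdot 8 \left(6 + 125 - 10\right) 1 = \frac{1}{2} \cdot 8 \cdot 121 \cdot 1 = 484 \cdot 1 = 484$)
$- a = \left(-1\right) 484 = -484$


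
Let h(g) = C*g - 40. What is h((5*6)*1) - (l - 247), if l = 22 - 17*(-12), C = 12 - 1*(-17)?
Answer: 851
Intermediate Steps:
C = 29 (C = 12 + 17 = 29)
l = 226 (l = 22 + 204 = 226)
h(g) = -40 + 29*g (h(g) = 29*g - 40 = -40 + 29*g)
h((5*6)*1) - (l - 247) = (-40 + 29*((5*6)*1)) - (226 - 247) = (-40 + 29*(30*1)) - 1*(-21) = (-40 + 29*30) + 21 = (-40 + 870) + 21 = 830 + 21 = 851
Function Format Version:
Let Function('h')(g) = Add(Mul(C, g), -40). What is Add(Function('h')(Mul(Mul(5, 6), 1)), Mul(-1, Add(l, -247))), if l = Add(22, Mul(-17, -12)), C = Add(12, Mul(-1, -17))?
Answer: 851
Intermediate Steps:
C = 29 (C = Add(12, 17) = 29)
l = 226 (l = Add(22, 204) = 226)
Function('h')(g) = Add(-40, Mul(29, g)) (Function('h')(g) = Add(Mul(29, g), -40) = Add(-40, Mul(29, g)))
Add(Function('h')(Mul(Mul(5, 6), 1)), Mul(-1, Add(l, -247))) = Add(Add(-40, Mul(29, Mul(Mul(5, 6), 1))), Mul(-1, Add(226, -247))) = Add(Add(-40, Mul(29, Mul(30, 1))), Mul(-1, -21)) = Add(Add(-40, Mul(29, 30)), 21) = Add(Add(-40, 870), 21) = Add(830, 21) = 851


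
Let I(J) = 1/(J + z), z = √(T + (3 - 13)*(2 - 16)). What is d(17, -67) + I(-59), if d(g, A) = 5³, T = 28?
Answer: 414066/3313 - 2*√42/3313 ≈ 124.98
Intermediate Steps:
d(g, A) = 125
z = 2*√42 (z = √(28 + (3 - 13)*(2 - 16)) = √(28 - 10*(-14)) = √(28 + 140) = √168 = 2*√42 ≈ 12.961)
I(J) = 1/(J + 2*√42)
d(17, -67) + I(-59) = 125 + 1/(-59 + 2*√42)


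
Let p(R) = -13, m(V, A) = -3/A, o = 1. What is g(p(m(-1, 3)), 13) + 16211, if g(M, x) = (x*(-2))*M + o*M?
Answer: 16536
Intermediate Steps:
g(M, x) = M - 2*M*x (g(M, x) = (x*(-2))*M + 1*M = (-2*x)*M + M = -2*M*x + M = M - 2*M*x)
g(p(m(-1, 3)), 13) + 16211 = -13*(1 - 2*13) + 16211 = -13*(1 - 26) + 16211 = -13*(-25) + 16211 = 325 + 16211 = 16536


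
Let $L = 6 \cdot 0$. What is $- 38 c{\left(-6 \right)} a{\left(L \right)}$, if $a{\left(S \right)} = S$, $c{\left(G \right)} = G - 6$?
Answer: $0$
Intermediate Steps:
$L = 0$
$c{\left(G \right)} = -6 + G$ ($c{\left(G \right)} = G - 6 = -6 + G$)
$- 38 c{\left(-6 \right)} a{\left(L \right)} = - 38 \left(-6 - 6\right) 0 = \left(-38\right) \left(-12\right) 0 = 456 \cdot 0 = 0$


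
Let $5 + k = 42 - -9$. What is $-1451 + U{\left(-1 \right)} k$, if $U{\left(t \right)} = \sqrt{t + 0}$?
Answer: $-1451 + 46 i \approx -1451.0 + 46.0 i$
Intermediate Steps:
$k = 46$ ($k = -5 + \left(42 - -9\right) = -5 + \left(42 + 9\right) = -5 + 51 = 46$)
$U{\left(t \right)} = \sqrt{t}$
$-1451 + U{\left(-1 \right)} k = -1451 + \sqrt{-1} \cdot 46 = -1451 + i 46 = -1451 + 46 i$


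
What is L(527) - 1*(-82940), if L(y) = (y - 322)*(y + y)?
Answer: 299010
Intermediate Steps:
L(y) = 2*y*(-322 + y) (L(y) = (-322 + y)*(2*y) = 2*y*(-322 + y))
L(527) - 1*(-82940) = 2*527*(-322 + 527) - 1*(-82940) = 2*527*205 + 82940 = 216070 + 82940 = 299010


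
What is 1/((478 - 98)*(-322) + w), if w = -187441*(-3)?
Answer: 1/439963 ≈ 2.2729e-6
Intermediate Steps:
w = 562323
1/((478 - 98)*(-322) + w) = 1/((478 - 98)*(-322) + 562323) = 1/(380*(-322) + 562323) = 1/(-122360 + 562323) = 1/439963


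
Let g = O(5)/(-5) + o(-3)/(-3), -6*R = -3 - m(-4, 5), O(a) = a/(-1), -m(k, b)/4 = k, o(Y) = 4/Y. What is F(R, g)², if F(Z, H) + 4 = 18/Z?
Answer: 1024/361 ≈ 2.8366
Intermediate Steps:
m(k, b) = -4*k
O(a) = -a (O(a) = a*(-1) = -a)
R = 19/6 (R = -(-3 - (-4)*(-4))/6 = -(-3 - 1*16)/6 = -(-3 - 16)/6 = -⅙*(-19) = 19/6 ≈ 3.1667)
g = 13/9 (g = -1*5/(-5) + (4/(-3))/(-3) = -5*(-⅕) + (4*(-⅓))*(-⅓) = 1 - 4/3*(-⅓) = 1 + 4/9 = 13/9 ≈ 1.4444)
F(Z, H) = -4 + 18/Z
F(R, g)² = (-4 + 18/(19/6))² = (-4 + 18*(6/19))² = (-4 + 108/19)² = (32/19)² = 1024/361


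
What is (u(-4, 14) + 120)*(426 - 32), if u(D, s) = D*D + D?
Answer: 52008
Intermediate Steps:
u(D, s) = D + D² (u(D, s) = D² + D = D + D²)
(u(-4, 14) + 120)*(426 - 32) = (-4*(1 - 4) + 120)*(426 - 32) = (-4*(-3) + 120)*394 = (12 + 120)*394 = 132*394 = 52008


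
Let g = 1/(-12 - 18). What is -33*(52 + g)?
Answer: -17149/10 ≈ -1714.9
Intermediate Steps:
g = -1/30 (g = 1/(-30) = -1/30 ≈ -0.033333)
-33*(52 + g) = -33*(52 - 1/30) = -33*1559/30 = -17149/10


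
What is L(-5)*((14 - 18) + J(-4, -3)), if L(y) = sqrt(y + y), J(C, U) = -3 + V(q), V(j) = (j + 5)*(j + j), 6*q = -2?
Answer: -91*I*sqrt(10)/9 ≈ -31.974*I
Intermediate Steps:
q = -1/3 (q = (1/6)*(-2) = -1/3 ≈ -0.33333)
V(j) = 2*j*(5 + j) (V(j) = (5 + j)*(2*j) = 2*j*(5 + j))
J(C, U) = -55/9 (J(C, U) = -3 + 2*(-1/3)*(5 - 1/3) = -3 + 2*(-1/3)*(14/3) = -3 - 28/9 = -55/9)
L(y) = sqrt(2)*sqrt(y) (L(y) = sqrt(2*y) = sqrt(2)*sqrt(y))
L(-5)*((14 - 18) + J(-4, -3)) = (sqrt(2)*sqrt(-5))*((14 - 18) - 55/9) = (sqrt(2)*(I*sqrt(5)))*(-4 - 55/9) = (I*sqrt(10))*(-91/9) = -91*I*sqrt(10)/9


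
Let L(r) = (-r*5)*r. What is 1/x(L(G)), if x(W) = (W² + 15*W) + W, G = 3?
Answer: 1/1305 ≈ 0.00076628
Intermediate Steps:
L(r) = -5*r² (L(r) = (-5*r)*r = -5*r²)
x(W) = W² + 16*W
1/x(L(G)) = 1/((-5*3²)*(16 - 5*3²)) = 1/((-5*9)*(16 - 5*9)) = 1/(-45*(16 - 45)) = 1/(-45*(-29)) = 1/1305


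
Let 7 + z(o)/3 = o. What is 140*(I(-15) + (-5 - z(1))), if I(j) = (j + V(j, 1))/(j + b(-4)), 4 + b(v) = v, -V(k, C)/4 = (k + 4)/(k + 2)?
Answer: 577640/299 ≈ 1931.9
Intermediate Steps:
V(k, C) = -4*(4 + k)/(2 + k) (V(k, C) = -4*(k + 4)/(k + 2) = -4*(4 + k)/(2 + k))
b(v) = -4 + v
z(o) = -21 + 3*o
I(j) = (j + 4*(-4 - j)/(2 + j))/(-8 + j) (I(j) = (j + 4*(-4 - j)/(2 + j))/(j + (-4 - 4)) = (j + 4*(-4 - j)/(2 + j))/(j - 8) = (j + 4*(-4 - j)/(2 + j))/(-8 + j))
140*(I(-15) + (-5 - z(1))) = 140*((-16 - 4*(-15) - 15*(2 - 15))/((-8 - 15)*(2 - 15)) + (-5 - (-21 + 3*1))) = 140*((-16 + 60 - 15*(-13))/(-23*(-13)) + (-5 - (-21 + 3))) = 140*(-1/23*(-1/13)*(-16 + 60 + 195) + (-5 - 1*(-18))) = 140*(-1/23*(-1/13)*239 + (-5 + 18)) = 140*(239/299 + 13) = 140*(4126/299) = 577640/299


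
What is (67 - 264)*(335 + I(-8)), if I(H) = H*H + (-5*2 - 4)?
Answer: -75845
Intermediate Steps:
I(H) = -14 + H**2 (I(H) = H**2 + (-10 - 4) = H**2 - 14 = -14 + H**2)
(67 - 264)*(335 + I(-8)) = (67 - 264)*(335 + (-14 + (-8)**2)) = -197*(335 + (-14 + 64)) = -197*(335 + 50) = -197*385 = -75845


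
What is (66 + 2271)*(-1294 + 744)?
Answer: -1285350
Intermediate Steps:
(66 + 2271)*(-1294 + 744) = 2337*(-550) = -1285350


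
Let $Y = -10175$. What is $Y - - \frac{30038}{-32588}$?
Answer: $- \frac{165806469}{16294} \approx -10176.0$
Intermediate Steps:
$Y - - \frac{30038}{-32588} = -10175 - - \frac{30038}{-32588} = -10175 - \left(-30038\right) \left(- \frac{1}{32588}\right) = -10175 - \frac{15019}{16294} = - \frac{165806469}{16294}$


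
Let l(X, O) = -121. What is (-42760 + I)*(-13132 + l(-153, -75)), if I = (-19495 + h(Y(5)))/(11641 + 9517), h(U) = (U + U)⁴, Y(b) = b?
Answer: 11990328045475/21158 ≈ 5.6670e+8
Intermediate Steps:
h(U) = 16*U⁴ (h(U) = (2*U)⁴ = 16*U⁴)
I = -9495/21158 (I = (-19495 + 16*5⁴)/(11641 + 9517) = (-19495 + 16*625)/21158 = (-19495 + 10000)*(1/21158) = -9495*1/21158 = -9495/21158 ≈ -0.44877)
(-42760 + I)*(-13132 + l(-153, -75)) = (-42760 - 9495/21158)*(-13132 - 121) = -904725575/21158*(-13253) = 11990328045475/21158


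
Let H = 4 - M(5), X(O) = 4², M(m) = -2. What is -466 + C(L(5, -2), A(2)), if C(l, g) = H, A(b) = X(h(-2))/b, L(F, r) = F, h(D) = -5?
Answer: -460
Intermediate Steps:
X(O) = 16
A(b) = 16/b
H = 6 (H = 4 - 1*(-2) = 4 + 2 = 6)
C(l, g) = 6
-466 + C(L(5, -2), A(2)) = -466 + 6 = -460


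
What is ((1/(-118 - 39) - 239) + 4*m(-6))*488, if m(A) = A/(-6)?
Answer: -18005248/157 ≈ -1.1468e+5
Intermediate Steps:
m(A) = -A/6 (m(A) = A*(-⅙) = -A/6)
((1/(-118 - 39) - 239) + 4*m(-6))*488 = ((1/(-118 - 39) - 239) + 4*(-⅙*(-6)))*488 = ((1/(-157) - 239) + 4*1)*488 = ((-1/157 - 239) + 4)*488 = (-37524/157 + 4)*488 = -36896/157*488 = -18005248/157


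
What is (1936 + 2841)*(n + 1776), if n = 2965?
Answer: 22647757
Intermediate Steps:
(1936 + 2841)*(n + 1776) = (1936 + 2841)*(2965 + 1776) = 4777*4741 = 22647757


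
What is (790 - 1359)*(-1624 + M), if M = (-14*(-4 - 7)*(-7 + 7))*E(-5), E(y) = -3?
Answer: 924056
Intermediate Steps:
M = 0 (M = -14*(-4 - 7)*(-7 + 7)*(-3) = -(-154)*0*(-3) = -14*0*(-3) = 0*(-3) = 0)
(790 - 1359)*(-1624 + M) = (790 - 1359)*(-1624 + 0) = -569*(-1624) = 924056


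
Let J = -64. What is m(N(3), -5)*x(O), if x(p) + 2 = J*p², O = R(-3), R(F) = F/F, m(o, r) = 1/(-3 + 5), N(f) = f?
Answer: -33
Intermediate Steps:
m(o, r) = ½ (m(o, r) = 1/2 = ½)
R(F) = 1
O = 1
x(p) = -2 - 64*p²
m(N(3), -5)*x(O) = (-2 - 64*1²)/2 = (-2 - 64*1)/2 = (-2 - 64)/2 = (½)*(-66) = -33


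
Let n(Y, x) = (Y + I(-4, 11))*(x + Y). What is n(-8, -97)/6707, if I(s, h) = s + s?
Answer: 1680/6707 ≈ 0.25048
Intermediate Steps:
I(s, h) = 2*s
n(Y, x) = (-8 + Y)*(Y + x) (n(Y, x) = (Y + 2*(-4))*(x + Y) = (Y - 8)*(Y + x) = (-8 + Y)*(Y + x))
n(-8, -97)/6707 = ((-8)² - 8*(-8) - 8*(-97) - 8*(-97))/6707 = (64 + 64 + 776 + 776)*(1/6707) = 1680*(1/6707) = 1680/6707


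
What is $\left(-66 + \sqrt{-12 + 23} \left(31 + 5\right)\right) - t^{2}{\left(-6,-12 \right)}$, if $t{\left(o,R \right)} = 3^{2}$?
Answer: $-147 + 36 \sqrt{11} \approx -27.602$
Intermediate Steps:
$t{\left(o,R \right)} = 9$
$\left(-66 + \sqrt{-12 + 23} \left(31 + 5\right)\right) - t^{2}{\left(-6,-12 \right)} = \left(-66 + \sqrt{-12 + 23} \left(31 + 5\right)\right) - 9^{2} = \left(-66 + \sqrt{11} \cdot 36\right) - 81 = \left(-66 + 36 \sqrt{11}\right) - 81 = -147 + 36 \sqrt{11}$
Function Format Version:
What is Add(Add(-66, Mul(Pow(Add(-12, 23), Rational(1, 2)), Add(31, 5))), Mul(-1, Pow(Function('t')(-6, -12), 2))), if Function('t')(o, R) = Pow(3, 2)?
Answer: Add(-147, Mul(36, Pow(11, Rational(1, 2)))) ≈ -27.602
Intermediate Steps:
Function('t')(o, R) = 9
Add(Add(-66, Mul(Pow(Add(-12, 23), Rational(1, 2)), Add(31, 5))), Mul(-1, Pow(Function('t')(-6, -12), 2))) = Add(Add(-66, Mul(Pow(Add(-12, 23), Rational(1, 2)), Add(31, 5))), Mul(-1, Pow(9, 2))) = Add(Add(-66, Mul(Pow(11, Rational(1, 2)), 36)), Mul(-1, 81)) = Add(Add(-66, Mul(36, Pow(11, Rational(1, 2)))), -81) = Add(-147, Mul(36, Pow(11, Rational(1, 2))))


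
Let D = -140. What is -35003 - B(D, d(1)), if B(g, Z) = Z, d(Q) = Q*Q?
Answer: -35004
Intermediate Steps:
d(Q) = Q**2
-35003 - B(D, d(1)) = -35003 - 1*1**2 = -35003 - 1*1 = -35003 - 1 = -35004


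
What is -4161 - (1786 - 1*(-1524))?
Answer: -7471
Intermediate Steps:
-4161 - (1786 - 1*(-1524)) = -4161 - (1786 + 1524) = -4161 - 1*3310 = -4161 - 3310 = -7471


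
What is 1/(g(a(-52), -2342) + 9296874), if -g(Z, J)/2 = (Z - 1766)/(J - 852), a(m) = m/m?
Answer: 1597/14847106013 ≈ 1.0756e-7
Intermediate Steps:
a(m) = 1
g(Z, J) = -2*(-1766 + Z)/(-852 + J) (g(Z, J) = -2*(Z - 1766)/(J - 852) = -2*(-1766 + Z)/(-852 + J))
1/(g(a(-52), -2342) + 9296874) = 1/(2*(1766 - 1*1)/(-852 - 2342) + 9296874) = 1/(2*(1766 - 1)/(-3194) + 9296874) = 1/(2*(-1/3194)*1765 + 9296874) = 1/(-1765/1597 + 9296874) = 1/(14847106013/1597) = 1597/14847106013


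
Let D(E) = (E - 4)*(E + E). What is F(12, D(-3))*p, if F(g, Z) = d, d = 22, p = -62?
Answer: -1364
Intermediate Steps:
D(E) = 2*E*(-4 + E) (D(E) = (-4 + E)*(2*E) = 2*E*(-4 + E))
F(g, Z) = 22
F(12, D(-3))*p = 22*(-62) = -1364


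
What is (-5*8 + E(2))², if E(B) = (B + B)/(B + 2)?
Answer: 1521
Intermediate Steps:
E(B) = 2*B/(2 + B) (E(B) = (2*B)/(2 + B) = 2*B/(2 + B))
(-5*8 + E(2))² = (-5*8 + 2*2/(2 + 2))² = (-40 + 2*2/4)² = (-40 + 2*2*(¼))² = (-40 + 1)² = (-39)² = 1521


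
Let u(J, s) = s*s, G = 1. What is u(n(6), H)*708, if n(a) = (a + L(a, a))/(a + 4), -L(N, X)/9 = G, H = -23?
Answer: 374532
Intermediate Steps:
L(N, X) = -9 (L(N, X) = -9*1 = -9)
n(a) = (-9 + a)/(4 + a) (n(a) = (a - 9)/(a + 4) = (-9 + a)/(4 + a))
u(J, s) = s²
u(n(6), H)*708 = (-23)²*708 = 529*708 = 374532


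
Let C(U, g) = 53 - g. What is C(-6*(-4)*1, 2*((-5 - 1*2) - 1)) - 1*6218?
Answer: -6149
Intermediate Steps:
C(-6*(-4)*1, 2*((-5 - 1*2) - 1)) - 1*6218 = (53 - 2*((-5 - 1*2) - 1)) - 1*6218 = (53 - 2*((-5 - 2) - 1)) - 6218 = (53 - 2*(-7 - 1)) - 6218 = (53 - 2*(-8)) - 6218 = (53 - 1*(-16)) - 6218 = (53 + 16) - 6218 = 69 - 6218 = -6149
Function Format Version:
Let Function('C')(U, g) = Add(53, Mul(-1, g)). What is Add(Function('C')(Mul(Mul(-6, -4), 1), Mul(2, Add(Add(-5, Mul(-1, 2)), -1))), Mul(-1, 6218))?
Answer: -6149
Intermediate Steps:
Add(Function('C')(Mul(Mul(-6, -4), 1), Mul(2, Add(Add(-5, Mul(-1, 2)), -1))), Mul(-1, 6218)) = Add(Add(53, Mul(-1, Mul(2, Add(Add(-5, Mul(-1, 2)), -1)))), Mul(-1, 6218)) = Add(Add(53, Mul(-1, Mul(2, Add(Add(-5, -2), -1)))), -6218) = Add(Add(53, Mul(-1, Mul(2, Add(-7, -1)))), -6218) = Add(Add(53, Mul(-1, Mul(2, -8))), -6218) = Add(Add(53, Mul(-1, -16)), -6218) = Add(Add(53, 16), -6218) = Add(69, -6218) = -6149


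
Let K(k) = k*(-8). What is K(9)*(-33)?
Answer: 2376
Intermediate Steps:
K(k) = -8*k
K(9)*(-33) = -8*9*(-33) = -72*(-33) = 2376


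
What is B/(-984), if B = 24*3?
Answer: -3/41 ≈ -0.073171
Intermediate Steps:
B = 72
B/(-984) = 72/(-984) = 72*(-1/984) = -3/41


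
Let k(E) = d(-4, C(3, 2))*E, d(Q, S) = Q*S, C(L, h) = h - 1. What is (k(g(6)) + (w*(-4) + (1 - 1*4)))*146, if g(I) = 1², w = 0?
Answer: -1022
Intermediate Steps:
C(L, h) = -1 + h
g(I) = 1
k(E) = -4*E (k(E) = (-4*(-1 + 2))*E = (-4*1)*E = -4*E)
(k(g(6)) + (w*(-4) + (1 - 1*4)))*146 = (-4*1 + (0*(-4) + (1 - 1*4)))*146 = (-4 + (0 + (1 - 4)))*146 = (-4 + (0 - 3))*146 = (-4 - 3)*146 = -7*146 = -1022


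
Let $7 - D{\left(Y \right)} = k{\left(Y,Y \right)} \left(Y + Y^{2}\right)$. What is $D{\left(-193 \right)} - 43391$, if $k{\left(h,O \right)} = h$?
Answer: $7108424$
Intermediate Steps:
$D{\left(Y \right)} = 7 - Y \left(Y + Y^{2}\right)$
$D{\left(-193 \right)} - 43391 = \left(7 - \left(-193\right)^{2} - \left(-193\right)^{3}\right) - 43391 = \left(7 - 37249 - -7189057\right) - 43391 = \left(7 - 37249 + 7189057\right) - 43391 = 7151815 - 43391 = 7108424$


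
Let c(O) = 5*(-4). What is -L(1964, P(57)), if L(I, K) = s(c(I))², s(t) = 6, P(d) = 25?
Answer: -36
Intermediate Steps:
c(O) = -20
L(I, K) = 36 (L(I, K) = 6² = 36)
-L(1964, P(57)) = -1*36 = -36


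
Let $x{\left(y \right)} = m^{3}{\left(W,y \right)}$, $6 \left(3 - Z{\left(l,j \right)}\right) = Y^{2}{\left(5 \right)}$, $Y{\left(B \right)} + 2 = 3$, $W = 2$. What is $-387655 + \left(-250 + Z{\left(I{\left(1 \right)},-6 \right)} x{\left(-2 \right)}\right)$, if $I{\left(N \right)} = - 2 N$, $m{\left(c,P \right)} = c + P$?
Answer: $-387905$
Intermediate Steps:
$Y{\left(B \right)} = 1$ ($Y{\left(B \right)} = -2 + 3 = 1$)
$m{\left(c,P \right)} = P + c$
$Z{\left(l,j \right)} = \frac{17}{6}$ ($Z{\left(l,j \right)} = 3 - \frac{1^{2}}{6} = 3 - \frac{1}{6} = \frac{17}{6}$)
$x{\left(y \right)} = \left(2 + y\right)^{3}$ ($x{\left(y \right)} = \left(y + 2\right)^{3} = \left(2 + y\right)^{3}$)
$-387655 + \left(-250 + Z{\left(I{\left(1 \right)},-6 \right)} x{\left(-2 \right)}\right) = -387655 - \left(250 - \frac{17 \left(2 - 2\right)^{3}}{6}\right) = -387655 - \left(250 - \frac{17 \cdot 0^{3}}{6}\right) = -387655 + \left(-250 + \frac{17}{6} \cdot 0\right) = -387655 + \left(-250 + 0\right) = -387655 - 250 = -387905$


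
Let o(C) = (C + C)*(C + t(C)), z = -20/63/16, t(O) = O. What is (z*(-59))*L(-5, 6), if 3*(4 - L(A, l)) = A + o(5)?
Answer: -24485/756 ≈ -32.388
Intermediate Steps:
z = -5/252 (z = -20*1/63*(1/16) = -20/63*1/16 = -5/252 ≈ -0.019841)
o(C) = 4*C² (o(C) = (C + C)*(C + C) = (2*C)*(2*C) = 4*C²)
L(A, l) = -88/3 - A/3 (L(A, l) = 4 - (A + 4*5²)/3 = 4 - (A + 4*25)/3 = 4 - (A + 100)/3 = 4 - (100 + A)/3 = 4 + (-100/3 - A/3) = -88/3 - A/3)
(z*(-59))*L(-5, 6) = (-5/252*(-59))*(-88/3 - ⅓*(-5)) = 295*(-88/3 + 5/3)/252 = (295/252)*(-83/3) = -24485/756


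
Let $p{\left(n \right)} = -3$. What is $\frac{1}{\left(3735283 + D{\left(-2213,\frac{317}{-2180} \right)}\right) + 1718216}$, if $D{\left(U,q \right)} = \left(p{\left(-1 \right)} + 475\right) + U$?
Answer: $\frac{1}{5451758} \approx 1.8343 \cdot 10^{-7}$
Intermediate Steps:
$D{\left(U,q \right)} = 472 + U$ ($D{\left(U,q \right)} = \left(-3 + 475\right) + U = 472 + U$)
$\frac{1}{\left(3735283 + D{\left(-2213,\frac{317}{-2180} \right)}\right) + 1718216} = \frac{1}{\left(3735283 + \left(472 - 2213\right)\right) + 1718216} = \frac{1}{\left(3735283 - 1741\right) + 1718216} = \frac{1}{3733542 + 1718216} = \frac{1}{5451758}$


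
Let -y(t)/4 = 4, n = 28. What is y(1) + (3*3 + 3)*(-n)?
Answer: -352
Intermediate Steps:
y(t) = -16 (y(t) = -4*4 = -16)
y(1) + (3*3 + 3)*(-n) = -16 + (3*3 + 3)*(-1*28) = -16 + (9 + 3)*(-28) = -16 + 12*(-28) = -16 - 336 = -352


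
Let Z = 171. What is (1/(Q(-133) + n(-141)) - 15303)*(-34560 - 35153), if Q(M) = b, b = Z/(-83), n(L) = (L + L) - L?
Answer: 12667403181265/11874 ≈ 1.0668e+9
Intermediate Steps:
n(L) = L (n(L) = 2*L - L = L)
b = -171/83 (b = 171/(-83) = 171*(-1/83) = -171/83 ≈ -2.0602)
Q(M) = -171/83
(1/(Q(-133) + n(-141)) - 15303)*(-34560 - 35153) = (1/(-171/83 - 141) - 15303)*(-34560 - 35153) = (1/(-11874/83) - 15303)*(-69713) = (-83/11874 - 15303)*(-69713) = -181707905/11874*(-69713) = 12667403181265/11874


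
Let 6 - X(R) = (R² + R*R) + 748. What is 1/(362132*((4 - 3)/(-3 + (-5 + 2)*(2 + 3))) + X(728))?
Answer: -9/9727456 ≈ -9.2522e-7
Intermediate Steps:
X(R) = -742 - 2*R² (X(R) = 6 - ((R² + R*R) + 748) = 6 - ((R² + R²) + 748) = 6 - (2*R² + 748) = 6 - (748 + 2*R²) = 6 + (-748 - 2*R²) = -742 - 2*R²)
1/(362132*((4 - 3)/(-3 + (-5 + 2)*(2 + 3))) + X(728)) = 1/(362132*((4 - 3)/(-3 + (-5 + 2)*(2 + 3))) + (-742 - 2*728²)) = 1/(362132*(1/(-3 - 3*5)) + (-742 - 2*529984)) = 1/(362132*(1/(-3 - 15)) + (-742 - 1059968)) = 1/(362132*(1/(-18)) - 1060710) = 1/(362132*(1*(-1/18)) - 1060710) = 1/(362132*(-1/18) - 1060710) = 1/(-181066/9 - 1060710) = 1/(-9727456/9) = -9/9727456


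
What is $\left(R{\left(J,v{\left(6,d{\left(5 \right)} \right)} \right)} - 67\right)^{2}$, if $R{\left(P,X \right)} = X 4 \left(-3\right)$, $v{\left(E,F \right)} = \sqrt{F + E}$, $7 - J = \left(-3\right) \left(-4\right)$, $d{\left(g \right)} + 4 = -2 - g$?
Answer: $3769 + 1608 i \sqrt{5} \approx 3769.0 + 3595.6 i$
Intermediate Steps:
$d{\left(g \right)} = -6 - g$ ($d{\left(g \right)} = -4 - \left(2 + g\right) = -6 - g$)
$J = -5$ ($J = 7 - \left(-3\right) \left(-4\right) = 7 - 12 = -5$)
$v{\left(E,F \right)} = \sqrt{E + F}$
$R{\left(P,X \right)} = - 12 X$ ($R{\left(P,X \right)} = 4 X \left(-3\right) = - 12 X$)
$\left(R{\left(J,v{\left(6,d{\left(5 \right)} \right)} \right)} - 67\right)^{2} = \left(- 12 \sqrt{6 - 11} - 67\right)^{2} = \left(- 12 \sqrt{-5} - 67\right)^{2} = \left(- 12 i \sqrt{5} - 67\right)^{2} = \left(-67 - 12 i \sqrt{5}\right)^{2}$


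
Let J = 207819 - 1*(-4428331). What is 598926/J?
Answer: 299463/2318075 ≈ 0.12919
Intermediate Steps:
J = 4636150 (J = 207819 + 4428331 = 4636150)
598926/J = 598926/4636150 = 598926*(1/4636150) = 299463/2318075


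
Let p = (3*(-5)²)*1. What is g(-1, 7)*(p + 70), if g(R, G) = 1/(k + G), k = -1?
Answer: 145/6 ≈ 24.167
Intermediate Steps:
g(R, G) = 1/(-1 + G)
p = 75 (p = (3*25)*1 = 75*1 = 75)
g(-1, 7)*(p + 70) = (75 + 70)/(-1 + 7) = 145/6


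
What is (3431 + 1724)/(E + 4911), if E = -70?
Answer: 5155/4841 ≈ 1.0649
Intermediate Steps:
(3431 + 1724)/(E + 4911) = (3431 + 1724)/(-70 + 4911) = 5155/4841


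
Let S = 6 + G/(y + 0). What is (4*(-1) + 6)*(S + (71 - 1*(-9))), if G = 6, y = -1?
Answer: 160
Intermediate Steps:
S = 0 (S = 6 + 6/(-1 + 0) = 6 + 6/(-1) = 6 - 1*6 = 6 - 6 = 0)
(4*(-1) + 6)*(S + (71 - 1*(-9))) = (4*(-1) + 6)*(0 + (71 - 1*(-9))) = (-4 + 6)*(0 + (71 + 9)) = 2*(0 + 80) = 2*80 = 160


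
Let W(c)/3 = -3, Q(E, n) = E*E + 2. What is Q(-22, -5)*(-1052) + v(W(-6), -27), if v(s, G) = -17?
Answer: -511289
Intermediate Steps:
Q(E, n) = 2 + E**2 (Q(E, n) = E**2 + 2 = 2 + E**2)
W(c) = -9 (W(c) = 3*(-3) = -9)
Q(-22, -5)*(-1052) + v(W(-6), -27) = (2 + (-22)**2)*(-1052) - 17 = (2 + 484)*(-1052) - 17 = 486*(-1052) - 17 = -511272 - 17 = -511289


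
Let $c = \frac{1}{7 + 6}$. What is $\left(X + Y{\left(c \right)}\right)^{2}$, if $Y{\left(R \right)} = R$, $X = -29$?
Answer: $\frac{141376}{169} \approx 836.54$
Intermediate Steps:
$c = \frac{1}{13} \approx 0.076923$
$\left(X + Y{\left(c \right)}\right)^{2} = \left(-29 + \frac{1}{13}\right)^{2} = \left(- \frac{376}{13}\right)^{2} = \frac{141376}{169}$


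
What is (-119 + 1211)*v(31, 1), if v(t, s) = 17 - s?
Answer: 17472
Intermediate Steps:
(-119 + 1211)*v(31, 1) = (-119 + 1211)*(17 - 1*1) = 1092*(17 - 1) = 1092*16 = 17472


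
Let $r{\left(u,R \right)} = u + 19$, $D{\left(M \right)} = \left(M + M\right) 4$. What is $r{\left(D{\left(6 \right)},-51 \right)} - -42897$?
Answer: $42964$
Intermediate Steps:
$D{\left(M \right)} = 8 M$ ($D{\left(M \right)} = 2 M 4 = 8 M$)
$r{\left(u,R \right)} = 19 + u$
$r{\left(D{\left(6 \right)},-51 \right)} - -42897 = \left(19 + 8 \cdot 6\right) - -42897 = \left(19 + 48\right) + 42897 = 67 + 42897 = 42964$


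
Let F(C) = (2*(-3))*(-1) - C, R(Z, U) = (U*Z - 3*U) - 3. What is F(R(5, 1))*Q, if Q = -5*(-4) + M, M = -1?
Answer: 133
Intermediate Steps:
R(Z, U) = -3 - 3*U + U*Z (R(Z, U) = (-3*U + U*Z) - 3 = -3 - 3*U + U*Z)
F(C) = 6 - C (F(C) = -6*(-1) - C = 6 - C)
Q = 19 (Q = -5*(-4) - 1 = 20 - 1 = 19)
F(R(5, 1))*Q = (6 - (-3 - 3*1 + 1*5))*19 = (6 - (-3 - 3 + 5))*19 = (6 - 1*(-1))*19 = (6 + 1)*19 = 7*19 = 133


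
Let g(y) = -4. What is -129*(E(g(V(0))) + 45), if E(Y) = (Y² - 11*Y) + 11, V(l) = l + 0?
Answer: -14964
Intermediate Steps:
V(l) = l
E(Y) = 11 + Y² - 11*Y
-129*(E(g(V(0))) + 45) = -129*((11 + (-4)² - 11*(-4)) + 45) = -129*((11 + 16 + 44) + 45) = -129*(71 + 45) = -129*116 = -14964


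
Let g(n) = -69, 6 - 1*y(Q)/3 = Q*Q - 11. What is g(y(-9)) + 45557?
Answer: 45488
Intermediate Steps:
y(Q) = 51 - 3*Q² (y(Q) = 18 - 3*(Q*Q - 11) = 18 - 3*(Q² - 11) = 18 - 3*(-11 + Q²) = 18 + (33 - 3*Q²) = 51 - 3*Q²)
g(y(-9)) + 45557 = -69 + 45557 = 45488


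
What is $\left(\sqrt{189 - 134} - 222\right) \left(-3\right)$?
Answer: $666 - 3 \sqrt{55} \approx 643.75$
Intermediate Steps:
$\left(\sqrt{189 - 134} - 222\right) \left(-3\right) = \left(\sqrt{55} - 222\right) \left(-3\right) = \left(-222 + \sqrt{55}\right) \left(-3\right) = 666 - 3 \sqrt{55}$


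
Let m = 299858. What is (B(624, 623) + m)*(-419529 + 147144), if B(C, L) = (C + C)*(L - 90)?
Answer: -262862965170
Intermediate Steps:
B(C, L) = 2*C*(-90 + L) (B(C, L) = (2*C)*(-90 + L) = 2*C*(-90 + L))
(B(624, 623) + m)*(-419529 + 147144) = (2*624*(-90 + 623) + 299858)*(-419529 + 147144) = (2*624*533 + 299858)*(-272385) = (665184 + 299858)*(-272385) = 965042*(-272385) = -262862965170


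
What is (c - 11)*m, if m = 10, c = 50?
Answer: 390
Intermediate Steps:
(c - 11)*m = (50 - 11)*10 = 39*10 = 390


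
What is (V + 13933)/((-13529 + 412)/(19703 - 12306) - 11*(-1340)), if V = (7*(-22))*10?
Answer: 7051617/8386051 ≈ 0.84087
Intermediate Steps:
V = -1540 (V = -154*10 = -1540)
(V + 13933)/((-13529 + 412)/(19703 - 12306) - 11*(-1340)) = (-1540 + 13933)/((-13529 + 412)/(19703 - 12306) - 11*(-1340)) = 12393/(-13117/7397 + 14740) = 12393/(-13117*1/7397 + 14740) = 12393/(-1009/569 + 14740) = 12393/(8386051/569) = 12393*(569/8386051) = 7051617/8386051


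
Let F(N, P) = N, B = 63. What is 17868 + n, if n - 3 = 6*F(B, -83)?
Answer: 18249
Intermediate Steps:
n = 381 (n = 3 + 6*63 = 3 + 378 = 381)
17868 + n = 17868 + 381 = 18249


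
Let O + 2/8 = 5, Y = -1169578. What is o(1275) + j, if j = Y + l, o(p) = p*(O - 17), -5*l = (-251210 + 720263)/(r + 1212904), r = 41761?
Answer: -1565289446473/1320700 ≈ -1.1852e+6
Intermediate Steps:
O = 19/4 (O = -1/4 + 5 = 19/4 ≈ 4.7500)
l = -24687/330175 (l = -(-251210 + 720263)/(5*(41761 + 1212904)) = -469053/(5*1254665) = -1/5*24687/66035 = -24687/330175 ≈ -0.074769)
o(p) = -49*p/4 (o(p) = p*(19/4 - 17) = p*(-49/4) = -49*p/4)
j = -386165440837/330175 (j = -1169578 - 24687/330175 = -386165440837/330175 ≈ -1.1696e+6)
o(1275) + j = -49/4*1275 - 386165440837/330175 = -62475/4 - 386165440837/330175 = -1565289446473/1320700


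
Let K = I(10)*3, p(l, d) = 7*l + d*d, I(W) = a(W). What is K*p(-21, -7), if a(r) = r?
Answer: -2940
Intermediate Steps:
I(W) = W
p(l, d) = d² + 7*l (p(l, d) = 7*l + d² = d² + 7*l)
K = 30 (K = 10*3 = 30)
K*p(-21, -7) = 30*((-7)² + 7*(-21)) = 30*(49 - 147) = 30*(-98) = -2940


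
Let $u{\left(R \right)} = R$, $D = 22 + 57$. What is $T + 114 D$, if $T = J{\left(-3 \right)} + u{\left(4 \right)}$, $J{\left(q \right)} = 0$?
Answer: $9010$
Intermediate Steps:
$D = 79$
$T = 4$ ($T = 0 + 4 = 4$)
$T + 114 D = 4 + 114 \cdot 79 = 4 + 9006 = 9010$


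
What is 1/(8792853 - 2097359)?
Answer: 1/6695494 ≈ 1.4935e-7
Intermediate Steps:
1/(8792853 - 2097359) = 1/6695494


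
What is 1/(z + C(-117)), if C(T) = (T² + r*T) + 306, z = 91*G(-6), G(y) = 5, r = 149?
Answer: -1/2983 ≈ -0.00033523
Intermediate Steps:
z = 455 (z = 91*5 = 455)
C(T) = 306 + T² + 149*T (C(T) = (T² + 149*T) + 306 = 306 + T² + 149*T)
1/(z + C(-117)) = 1/(455 + (306 + (-117)² + 149*(-117))) = 1/(455 + (306 + 13689 - 17433)) = 1/(455 - 3438) = 1/(-2983) = -1/2983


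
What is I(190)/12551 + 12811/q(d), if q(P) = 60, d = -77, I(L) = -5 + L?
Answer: 160801961/753060 ≈ 213.53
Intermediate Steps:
I(190)/12551 + 12811/q(d) = (-5 + 190)/12551 + 12811/60 = 185*(1/12551) + 12811*(1/60) = 185/12551 + 12811/60 = 160801961/753060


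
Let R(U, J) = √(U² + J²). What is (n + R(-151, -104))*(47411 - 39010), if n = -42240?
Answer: -354858240 + 8401*√33617 ≈ -3.5332e+8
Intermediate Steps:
R(U, J) = √(J² + U²)
(n + R(-151, -104))*(47411 - 39010) = (-42240 + √((-104)² + (-151)²))*(47411 - 39010) = (-42240 + √(10816 + 22801))*8401 = (-42240 + √33617)*8401 = -354858240 + 8401*√33617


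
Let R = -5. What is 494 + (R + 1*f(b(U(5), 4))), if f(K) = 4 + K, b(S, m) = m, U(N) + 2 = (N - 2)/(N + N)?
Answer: 497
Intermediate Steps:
U(N) = -2 + (-2 + N)/(2*N) (U(N) = -2 + (N - 2)/(N + N) = -2 + (-2 + N)/((2*N)) = -2 + (-2 + N)*(1/(2*N)) = -2 + (-2 + N)/(2*N))
494 + (R + 1*f(b(U(5), 4))) = 494 + (-5 + 1*(4 + 4)) = 494 + (-5 + 1*8) = 494 + (-5 + 8) = 494 + 3 = 497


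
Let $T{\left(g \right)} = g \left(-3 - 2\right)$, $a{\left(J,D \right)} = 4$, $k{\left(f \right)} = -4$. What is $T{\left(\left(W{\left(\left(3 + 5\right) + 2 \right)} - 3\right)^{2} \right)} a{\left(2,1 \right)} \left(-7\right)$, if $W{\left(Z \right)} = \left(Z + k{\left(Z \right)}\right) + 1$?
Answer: $2240$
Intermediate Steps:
$W{\left(Z \right)} = -3 + Z$ ($W{\left(Z \right)} = \left(Z - 4\right) + 1 = \left(-4 + Z\right) + 1 = -3 + Z$)
$T{\left(g \right)} = - 5 g$ ($T{\left(g \right)} = g \left(-5\right) = - 5 g$)
$T{\left(\left(W{\left(\left(3 + 5\right) + 2 \right)} - 3\right)^{2} \right)} a{\left(2,1 \right)} \left(-7\right) = - 5 \left(\left(-3 + \left(\left(3 + 5\right) + 2\right)\right) - 3\right)^{2} \cdot 4 \left(-7\right) = - 5 \left(\left(-3 + \left(8 + 2\right)\right) - 3\right)^{2} \cdot 4 \left(-7\right) = - 5 \left(\left(-3 + 10\right) - 3\right)^{2} \cdot 4 \left(-7\right) = - 5 \left(7 - 3\right)^{2} \cdot 4 \left(-7\right) = - 5 \cdot 4^{2} \cdot 4 \left(-7\right) = \left(-5\right) 16 \cdot 4 \left(-7\right) = \left(-80\right) 4 \left(-7\right) = \left(-320\right) \left(-7\right) = 2240$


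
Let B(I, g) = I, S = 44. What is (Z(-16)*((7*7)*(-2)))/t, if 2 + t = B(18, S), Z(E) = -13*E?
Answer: -1274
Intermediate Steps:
t = 16 (t = -2 + 18 = 16)
(Z(-16)*((7*7)*(-2)))/t = ((-13*(-16))*((7*7)*(-2)))/16 = (208*(49*(-2)))*(1/16) = (208*(-98))*(1/16) = -20384*1/16 = -1274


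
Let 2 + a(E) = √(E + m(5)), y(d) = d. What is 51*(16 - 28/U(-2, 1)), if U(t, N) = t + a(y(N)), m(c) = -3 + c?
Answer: 16320/13 + 1428*√3/13 ≈ 1445.6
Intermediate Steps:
a(E) = -2 + √(2 + E) (a(E) = -2 + √(E + (-3 + 5)) = -2 + √(E + 2) = -2 + √(2 + E))
U(t, N) = -2 + t + √(2 + N) (U(t, N) = t + (-2 + √(2 + N)) = -2 + t + √(2 + N))
51*(16 - 28/U(-2, 1)) = 51*(16 - 28/(-2 - 2 + √(2 + 1))) = 51*(16 - 28/(-2 - 2 + √3)) = 51*(16 - 28/(-4 + √3)) = 816 - 1428/(-4 + √3)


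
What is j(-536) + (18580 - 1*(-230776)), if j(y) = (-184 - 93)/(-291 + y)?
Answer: 206217689/827 ≈ 2.4936e+5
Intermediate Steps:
j(y) = -277/(-291 + y)
j(-536) + (18580 - 1*(-230776)) = -277/(-291 - 536) + (18580 - 1*(-230776)) = -277/(-827) + (18580 + 230776) = -277*(-1/827) + 249356 = 277/827 + 249356 = 206217689/827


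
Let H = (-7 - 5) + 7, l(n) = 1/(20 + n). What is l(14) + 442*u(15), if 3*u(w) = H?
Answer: -75137/102 ≈ -736.64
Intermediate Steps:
H = -5 (H = -12 + 7 = -5)
u(w) = -5/3 (u(w) = (⅓)*(-5) = -5/3)
l(14) + 442*u(15) = 1/(20 + 14) + 442*(-5/3) = 1/34 - 2210/3 = -75137/102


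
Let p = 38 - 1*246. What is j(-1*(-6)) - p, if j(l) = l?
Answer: 214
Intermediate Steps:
p = -208 (p = 38 - 246 = -208)
j(-1*(-6)) - p = -1*(-6) - 1*(-208) = 6 + 208 = 214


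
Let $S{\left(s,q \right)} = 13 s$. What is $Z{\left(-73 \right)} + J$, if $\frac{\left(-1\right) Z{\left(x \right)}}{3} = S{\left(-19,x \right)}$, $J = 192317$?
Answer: $193058$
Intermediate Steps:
$Z{\left(x \right)} = 741$ ($Z{\left(x \right)} = - 3 \cdot 13 \left(-19\right) = \left(-3\right) \left(-247\right) = 741$)
$Z{\left(-73 \right)} + J = 741 + 192317 = 193058$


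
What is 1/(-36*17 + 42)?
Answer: -1/570 ≈ -0.0017544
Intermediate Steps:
1/(-36*17 + 42) = 1/(-612 + 42) = 1/(-570) = -1/570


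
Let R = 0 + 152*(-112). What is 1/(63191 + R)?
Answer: 1/46167 ≈ 2.1660e-5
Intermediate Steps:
R = -17024 (R = 0 - 17024 = -17024)
1/(63191 + R) = 1/(63191 - 17024) = 1/46167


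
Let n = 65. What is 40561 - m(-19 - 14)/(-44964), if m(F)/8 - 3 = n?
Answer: 455946337/11241 ≈ 40561.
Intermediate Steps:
m(F) = 544 (m(F) = 24 + 8*65 = 24 + 520 = 544)
40561 - m(-19 - 14)/(-44964) = 40561 - 544/(-44964) = 40561 - 544*(-1)/44964 = 40561 - 1*(-136/11241) = 40561 + 136/11241 = 455946337/11241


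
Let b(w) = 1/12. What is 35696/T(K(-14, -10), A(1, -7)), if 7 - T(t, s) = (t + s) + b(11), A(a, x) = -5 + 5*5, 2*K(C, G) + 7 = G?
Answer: -428352/55 ≈ -7788.2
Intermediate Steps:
K(C, G) = -7/2 + G/2
A(a, x) = 20 (A(a, x) = -5 + 25 = 20)
b(w) = 1/12
T(t, s) = 83/12 - s - t (T(t, s) = 7 - ((t + s) + 1/12) = 7 - ((s + t) + 1/12) = 7 - (1/12 + s + t) = 7 + (-1/12 - s - t) = 83/12 - s - t)
35696/T(K(-14, -10), A(1, -7)) = 35696/(83/12 - 1*20 - (-7/2 + (1/2)*(-10))) = 35696/(83/12 - 20 - (-7/2 - 5)) = 35696/(83/12 - 20 - 1*(-17/2)) = 35696/(83/12 - 20 + 17/2) = 35696/(-55/12) = 35696*(-12/55) = -428352/55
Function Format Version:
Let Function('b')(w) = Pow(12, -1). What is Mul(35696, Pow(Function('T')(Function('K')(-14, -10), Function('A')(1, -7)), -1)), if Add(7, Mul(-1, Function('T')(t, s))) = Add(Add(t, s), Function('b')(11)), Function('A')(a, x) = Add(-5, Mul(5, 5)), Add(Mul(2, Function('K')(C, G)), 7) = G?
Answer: Rational(-428352, 55) ≈ -7788.2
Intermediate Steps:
Function('K')(C, G) = Add(Rational(-7, 2), Mul(Rational(1, 2), G))
Function('A')(a, x) = 20 (Function('A')(a, x) = Add(-5, 25) = 20)
Function('b')(w) = Rational(1, 12)
Function('T')(t, s) = Add(Rational(83, 12), Mul(-1, s), Mul(-1, t)) (Function('T')(t, s) = Add(7, Mul(-1, Add(Add(t, s), Rational(1, 12)))) = Add(7, Mul(-1, Add(Add(s, t), Rational(1, 12)))) = Add(7, Mul(-1, Add(Rational(1, 12), s, t))) = Add(7, Add(Rational(-1, 12), Mul(-1, s), Mul(-1, t))) = Add(Rational(83, 12), Mul(-1, s), Mul(-1, t)))
Mul(35696, Pow(Function('T')(Function('K')(-14, -10), Function('A')(1, -7)), -1)) = Mul(35696, Pow(Add(Rational(83, 12), Mul(-1, 20), Mul(-1, Add(Rational(-7, 2), Mul(Rational(1, 2), -10)))), -1)) = Mul(35696, Pow(Add(Rational(83, 12), -20, Mul(-1, Add(Rational(-7, 2), -5))), -1)) = Mul(35696, Pow(Add(Rational(83, 12), -20, Mul(-1, Rational(-17, 2))), -1)) = Mul(35696, Pow(Add(Rational(83, 12), -20, Rational(17, 2)), -1)) = Mul(35696, Pow(Rational(-55, 12), -1)) = Mul(35696, Rational(-12, 55)) = Rational(-428352, 55)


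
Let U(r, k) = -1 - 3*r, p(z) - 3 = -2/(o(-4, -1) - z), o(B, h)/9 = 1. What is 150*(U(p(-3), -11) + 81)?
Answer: 10725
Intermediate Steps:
o(B, h) = 9 (o(B, h) = 9*1 = 9)
p(z) = 3 - 2/(9 - z)
150*(U(p(-3), -11) + 81) = 150*((-1 - 3*(-25 + 3*(-3))/(-9 - 3)) + 81) = 150*((-1 - 3*(-25 - 9)/(-12)) + 81) = 150*((-1 - (-1)*(-34)/4) + 81) = 150*((-1 - 3*17/6) + 81) = 150*((-1 - 17/2) + 81) = 150*(-19/2 + 81) = 150*(143/2) = 10725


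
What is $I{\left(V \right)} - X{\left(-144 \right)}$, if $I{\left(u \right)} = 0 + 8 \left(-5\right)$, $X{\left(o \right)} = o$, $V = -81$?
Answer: $104$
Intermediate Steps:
$I{\left(u \right)} = -40$ ($I{\left(u \right)} = 0 - 40 = -40$)
$I{\left(V \right)} - X{\left(-144 \right)} = -40 - -144 = -40 + 144 = 104$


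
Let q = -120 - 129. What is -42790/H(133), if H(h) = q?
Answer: 42790/249 ≈ 171.85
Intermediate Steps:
q = -249
H(h) = -249
-42790/H(133) = -42790/(-249) = -42790*(-1/249) = 42790/249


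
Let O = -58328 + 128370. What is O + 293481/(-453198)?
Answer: 10580866945/151066 ≈ 70041.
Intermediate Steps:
O = 70042
O + 293481/(-453198) = 70042 + 293481/(-453198) = 70042 + 293481*(-1/453198) = 70042 - 97827/151066 = 10580866945/151066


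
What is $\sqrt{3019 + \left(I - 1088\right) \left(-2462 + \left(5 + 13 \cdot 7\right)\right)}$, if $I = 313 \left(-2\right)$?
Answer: $27 \sqrt{5567} \approx 2014.5$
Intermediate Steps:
$I = -626$
$\sqrt{3019 + \left(I - 1088\right) \left(-2462 + \left(5 + 13 \cdot 7\right)\right)} = \sqrt{3019 + \left(-626 - 1088\right) \left(-2462 + \left(5 + 13 \cdot 7\right)\right)} = \sqrt{3019 - 1714 \left(-2462 + \left(5 + 91\right)\right)} = \sqrt{3019 - 1714 \left(-2462 + 96\right)} = \sqrt{3019 - -4055324} = \sqrt{3019 + 4055324} = \sqrt{4058343} = 27 \sqrt{5567}$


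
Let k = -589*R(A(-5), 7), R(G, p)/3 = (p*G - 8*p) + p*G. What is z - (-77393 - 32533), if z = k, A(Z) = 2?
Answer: 159402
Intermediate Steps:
R(G, p) = -24*p + 6*G*p (R(G, p) = 3*((p*G - 8*p) + p*G) = 3*((G*p - 8*p) + G*p) = 3*((-8*p + G*p) + G*p) = 3*(-8*p + 2*G*p) = -24*p + 6*G*p)
k = 49476 (k = -3534*7*(-4 + 2) = -3534*7*(-2) = -589*(-84) = 49476)
z = 49476
z - (-77393 - 32533) = 49476 - (-77393 - 32533) = 49476 - 1*(-109926) = 49476 + 109926 = 159402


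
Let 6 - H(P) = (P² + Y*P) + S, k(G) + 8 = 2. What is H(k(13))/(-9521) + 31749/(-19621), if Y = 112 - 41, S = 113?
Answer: -307834972/186811541 ≈ -1.6478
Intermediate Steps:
k(G) = -6 (k(G) = -8 + 2 = -6)
Y = 71
H(P) = -107 - P² - 71*P (H(P) = 6 - ((P² + 71*P) + 113) = 6 - (113 + P² + 71*P) = 6 + (-113 - P² - 71*P) = -107 - P² - 71*P)
H(k(13))/(-9521) + 31749/(-19621) = (-107 - 1*(-6)² - 71*(-6))/(-9521) + 31749/(-19621) = (-107 - 1*36 + 426)*(-1/9521) + 31749*(-1/19621) = (-107 - 36 + 426)*(-1/9521) - 31749/19621 = 283*(-1/9521) - 31749/19621 = -283/9521 - 31749/19621 = -307834972/186811541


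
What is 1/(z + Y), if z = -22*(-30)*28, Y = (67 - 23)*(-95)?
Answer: 1/14300 ≈ 6.9930e-5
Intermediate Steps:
Y = -4180 (Y = 44*(-95) = -4180)
z = 18480 (z = 660*28 = 18480)
1/(z + Y) = 1/(18480 - 4180) = 1/14300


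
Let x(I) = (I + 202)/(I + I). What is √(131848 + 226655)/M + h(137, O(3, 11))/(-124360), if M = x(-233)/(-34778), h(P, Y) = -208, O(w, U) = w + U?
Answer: 26/15545 - 16206548*√358503/31 ≈ -3.1302e+8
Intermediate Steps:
O(w, U) = U + w
x(I) = (202 + I)/(2*I) (x(I) = (202 + I)/((2*I)) = (202 + I)*(1/(2*I)) = (202 + I)/(2*I))
M = -31/16206548 (M = ((½)*(202 - 233)/(-233))/(-34778) = ((½)*(-1/233)*(-31))*(-1/34778) = (31/466)*(-1/34778) = -31/16206548 ≈ -1.9128e-6)
√(131848 + 226655)/M + h(137, O(3, 11))/(-124360) = √(131848 + 226655)/(-31/16206548) - 208/(-124360) = √358503*(-16206548/31) - 208*(-1/124360) = -16206548*√358503/31 + 26/15545 = 26/15545 - 16206548*√358503/31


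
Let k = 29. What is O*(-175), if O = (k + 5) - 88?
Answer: 9450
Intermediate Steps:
O = -54 (O = (29 + 5) - 88 = 34 - 88 = -54)
O*(-175) = -54*(-175) = 9450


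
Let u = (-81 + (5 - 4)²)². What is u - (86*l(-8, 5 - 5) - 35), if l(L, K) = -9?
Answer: 7209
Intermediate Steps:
u = 6400 (u = (-81 + 1²)² = (-81 + 1)² = (-80)² = 6400)
u - (86*l(-8, 5 - 5) - 35) = 6400 - (86*(-9) - 35) = 6400 - (-774 - 35) = 6400 - 1*(-809) = 6400 + 809 = 7209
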